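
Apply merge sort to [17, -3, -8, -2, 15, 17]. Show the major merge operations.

Divide and conquer:
  Merge [-3] + [-8] -> [-8, -3]
  Merge [17] + [-8, -3] -> [-8, -3, 17]
  Merge [15] + [17] -> [15, 17]
  Merge [-2] + [15, 17] -> [-2, 15, 17]
  Merge [-8, -3, 17] + [-2, 15, 17] -> [-8, -3, -2, 15, 17, 17]


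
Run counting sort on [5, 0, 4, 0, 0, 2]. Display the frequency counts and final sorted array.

Count array: [3, 0, 1, 0, 1, 1]
(count[i] = number of elements equal to i)
Cumulative count: [3, 3, 4, 4, 5, 6]
Sorted: [0, 0, 0, 2, 4, 5]


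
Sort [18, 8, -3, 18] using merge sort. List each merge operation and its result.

Divide and conquer:
  Merge [18] + [8] -> [8, 18]
  Merge [-3] + [18] -> [-3, 18]
  Merge [8, 18] + [-3, 18] -> [-3, 8, 18, 18]


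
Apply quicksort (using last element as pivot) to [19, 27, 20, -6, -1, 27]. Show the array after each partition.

Partition 1: pivot=27 at index 5 -> [19, 27, 20, -6, -1, 27]
Partition 2: pivot=-1 at index 1 -> [-6, -1, 20, 19, 27, 27]
Partition 3: pivot=27 at index 4 -> [-6, -1, 20, 19, 27, 27]
Partition 4: pivot=19 at index 2 -> [-6, -1, 19, 20, 27, 27]


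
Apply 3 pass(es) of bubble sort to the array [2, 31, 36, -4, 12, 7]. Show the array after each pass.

After pass 1: [2, 31, -4, 12, 7, 36] (3 swaps)
After pass 2: [2, -4, 12, 7, 31, 36] (3 swaps)
After pass 3: [-4, 2, 7, 12, 31, 36] (2 swaps)
Total swaps: 8


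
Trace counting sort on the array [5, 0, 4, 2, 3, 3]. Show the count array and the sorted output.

Count array: [1, 0, 1, 2, 1, 1]
(count[i] = number of elements equal to i)
Cumulative count: [1, 1, 2, 4, 5, 6]
Sorted: [0, 2, 3, 3, 4, 5]


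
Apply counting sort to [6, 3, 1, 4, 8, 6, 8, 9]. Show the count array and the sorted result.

Count array: [0, 1, 0, 1, 1, 0, 2, 0, 2, 1]
(count[i] = number of elements equal to i)
Cumulative count: [0, 1, 1, 2, 3, 3, 5, 5, 7, 8]
Sorted: [1, 3, 4, 6, 6, 8, 8, 9]


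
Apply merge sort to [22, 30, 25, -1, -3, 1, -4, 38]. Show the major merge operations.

Divide and conquer:
  Merge [22] + [30] -> [22, 30]
  Merge [25] + [-1] -> [-1, 25]
  Merge [22, 30] + [-1, 25] -> [-1, 22, 25, 30]
  Merge [-3] + [1] -> [-3, 1]
  Merge [-4] + [38] -> [-4, 38]
  Merge [-3, 1] + [-4, 38] -> [-4, -3, 1, 38]
  Merge [-1, 22, 25, 30] + [-4, -3, 1, 38] -> [-4, -3, -1, 1, 22, 25, 30, 38]


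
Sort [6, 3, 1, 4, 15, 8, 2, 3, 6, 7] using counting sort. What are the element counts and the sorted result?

Count array: [0, 1, 1, 2, 1, 0, 2, 1, 1, 0, 0, 0, 0, 0, 0, 1]
(count[i] = number of elements equal to i)
Cumulative count: [0, 1, 2, 4, 5, 5, 7, 8, 9, 9, 9, 9, 9, 9, 9, 10]
Sorted: [1, 2, 3, 3, 4, 6, 6, 7, 8, 15]


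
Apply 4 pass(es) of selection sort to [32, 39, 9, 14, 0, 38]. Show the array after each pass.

Pass 1: Select minimum 0 at index 4, swap -> [0, 39, 9, 14, 32, 38]
Pass 2: Select minimum 9 at index 2, swap -> [0, 9, 39, 14, 32, 38]
Pass 3: Select minimum 14 at index 3, swap -> [0, 9, 14, 39, 32, 38]
Pass 4: Select minimum 32 at index 4, swap -> [0, 9, 14, 32, 39, 38]


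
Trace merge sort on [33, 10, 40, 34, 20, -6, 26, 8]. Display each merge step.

Divide and conquer:
  Merge [33] + [10] -> [10, 33]
  Merge [40] + [34] -> [34, 40]
  Merge [10, 33] + [34, 40] -> [10, 33, 34, 40]
  Merge [20] + [-6] -> [-6, 20]
  Merge [26] + [8] -> [8, 26]
  Merge [-6, 20] + [8, 26] -> [-6, 8, 20, 26]
  Merge [10, 33, 34, 40] + [-6, 8, 20, 26] -> [-6, 8, 10, 20, 26, 33, 34, 40]


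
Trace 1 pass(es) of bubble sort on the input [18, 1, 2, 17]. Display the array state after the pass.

After pass 1: [1, 2, 17, 18] (3 swaps)
Total swaps: 3


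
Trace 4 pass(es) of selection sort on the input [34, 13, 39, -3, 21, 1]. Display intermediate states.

Pass 1: Select minimum -3 at index 3, swap -> [-3, 13, 39, 34, 21, 1]
Pass 2: Select minimum 1 at index 5, swap -> [-3, 1, 39, 34, 21, 13]
Pass 3: Select minimum 13 at index 5, swap -> [-3, 1, 13, 34, 21, 39]
Pass 4: Select minimum 21 at index 4, swap -> [-3, 1, 13, 21, 34, 39]


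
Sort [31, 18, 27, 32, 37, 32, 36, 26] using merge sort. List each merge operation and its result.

Divide and conquer:
  Merge [31] + [18] -> [18, 31]
  Merge [27] + [32] -> [27, 32]
  Merge [18, 31] + [27, 32] -> [18, 27, 31, 32]
  Merge [37] + [32] -> [32, 37]
  Merge [36] + [26] -> [26, 36]
  Merge [32, 37] + [26, 36] -> [26, 32, 36, 37]
  Merge [18, 27, 31, 32] + [26, 32, 36, 37] -> [18, 26, 27, 31, 32, 32, 36, 37]


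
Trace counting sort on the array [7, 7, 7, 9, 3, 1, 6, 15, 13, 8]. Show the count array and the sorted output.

Count array: [0, 1, 0, 1, 0, 0, 1, 3, 1, 1, 0, 0, 0, 1, 0, 1]
(count[i] = number of elements equal to i)
Cumulative count: [0, 1, 1, 2, 2, 2, 3, 6, 7, 8, 8, 8, 8, 9, 9, 10]
Sorted: [1, 3, 6, 7, 7, 7, 8, 9, 13, 15]


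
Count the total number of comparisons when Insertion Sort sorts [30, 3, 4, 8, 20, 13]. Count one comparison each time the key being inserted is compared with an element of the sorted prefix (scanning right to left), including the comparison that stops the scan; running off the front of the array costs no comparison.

Insert 3: 30 > 3 (shift), reached front = 1 comparison(s) -> [3, 30, 4, 8, 20, 13]
Insert 4: 30 > 4 (shift), 3 <= 4 (stop) = 2 comparison(s) -> [3, 4, 30, 8, 20, 13]
Insert 8: 30 > 8 (shift), 4 <= 8 (stop) = 2 comparison(s) -> [3, 4, 8, 30, 20, 13]
Insert 20: 30 > 20 (shift), 8 <= 20 (stop) = 2 comparison(s) -> [3, 4, 8, 20, 30, 13]
Insert 13: 30 > 13 (shift), 20 > 13 (shift), 8 <= 13 (stop) = 3 comparison(s) -> [3, 4, 8, 13, 20, 30]
Total comparisons: 1 + 2 + 2 + 2 + 3 = 10


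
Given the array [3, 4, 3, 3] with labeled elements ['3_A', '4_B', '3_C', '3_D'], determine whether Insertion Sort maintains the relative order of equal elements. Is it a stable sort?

Trace Insertion Sort on the labeled array (the key is the number; the letter only tracks identity):
  Insert 4_B at index 1: [3_A, 4_B, 3_C, 3_D]
  Insert 3_C at index 1: [3_A, 3_C, 4_B, 3_D]
  Insert 3_D at index 2: [3_A, 3_C, 3_D, 4_B]
Final order: [3_A, 3_C, 3_D, 4_B]
Equal keys:
  value 3: originally 3_A, 3_C, 3_D; after sorting 3_A, 3_C, 3_D -> order preserved
All equal keys kept their original relative order. Insertion Sort is stable: elements are shifted only while they are strictly greater than the key, so a key is inserted after any equal elements already placed.
Answer: Stable


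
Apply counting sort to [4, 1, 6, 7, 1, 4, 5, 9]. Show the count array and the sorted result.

Count array: [0, 2, 0, 0, 2, 1, 1, 1, 0, 1]
(count[i] = number of elements equal to i)
Cumulative count: [0, 2, 2, 2, 4, 5, 6, 7, 7, 8]
Sorted: [1, 1, 4, 4, 5, 6, 7, 9]


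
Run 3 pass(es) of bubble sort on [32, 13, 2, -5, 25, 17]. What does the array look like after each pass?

After pass 1: [13, 2, -5, 25, 17, 32] (5 swaps)
After pass 2: [2, -5, 13, 17, 25, 32] (3 swaps)
After pass 3: [-5, 2, 13, 17, 25, 32] (1 swaps)
Total swaps: 9


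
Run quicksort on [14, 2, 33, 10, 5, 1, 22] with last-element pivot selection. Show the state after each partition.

Partition 1: pivot=22 at index 5 -> [14, 2, 10, 5, 1, 22, 33]
Partition 2: pivot=1 at index 0 -> [1, 2, 10, 5, 14, 22, 33]
Partition 3: pivot=14 at index 4 -> [1, 2, 10, 5, 14, 22, 33]
Partition 4: pivot=5 at index 2 -> [1, 2, 5, 10, 14, 22, 33]


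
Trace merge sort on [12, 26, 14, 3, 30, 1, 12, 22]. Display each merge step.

Divide and conquer:
  Merge [12] + [26] -> [12, 26]
  Merge [14] + [3] -> [3, 14]
  Merge [12, 26] + [3, 14] -> [3, 12, 14, 26]
  Merge [30] + [1] -> [1, 30]
  Merge [12] + [22] -> [12, 22]
  Merge [1, 30] + [12, 22] -> [1, 12, 22, 30]
  Merge [3, 12, 14, 26] + [1, 12, 22, 30] -> [1, 3, 12, 12, 14, 22, 26, 30]


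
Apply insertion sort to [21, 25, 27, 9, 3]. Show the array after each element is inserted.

First element 21 is already 'sorted'
Insert 25: shifted 0 elements -> [21, 25, 27, 9, 3]
Insert 27: shifted 0 elements -> [21, 25, 27, 9, 3]
Insert 9: shifted 3 elements -> [9, 21, 25, 27, 3]
Insert 3: shifted 4 elements -> [3, 9, 21, 25, 27]


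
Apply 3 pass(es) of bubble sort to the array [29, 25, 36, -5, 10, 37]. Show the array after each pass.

After pass 1: [25, 29, -5, 10, 36, 37] (3 swaps)
After pass 2: [25, -5, 10, 29, 36, 37] (2 swaps)
After pass 3: [-5, 10, 25, 29, 36, 37] (2 swaps)
Total swaps: 7


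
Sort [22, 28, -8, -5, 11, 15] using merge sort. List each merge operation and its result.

Divide and conquer:
  Merge [28] + [-8] -> [-8, 28]
  Merge [22] + [-8, 28] -> [-8, 22, 28]
  Merge [11] + [15] -> [11, 15]
  Merge [-5] + [11, 15] -> [-5, 11, 15]
  Merge [-8, 22, 28] + [-5, 11, 15] -> [-8, -5, 11, 15, 22, 28]


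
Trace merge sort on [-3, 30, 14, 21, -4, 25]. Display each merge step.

Divide and conquer:
  Merge [30] + [14] -> [14, 30]
  Merge [-3] + [14, 30] -> [-3, 14, 30]
  Merge [-4] + [25] -> [-4, 25]
  Merge [21] + [-4, 25] -> [-4, 21, 25]
  Merge [-3, 14, 30] + [-4, 21, 25] -> [-4, -3, 14, 21, 25, 30]


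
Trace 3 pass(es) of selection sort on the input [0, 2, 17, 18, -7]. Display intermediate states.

Pass 1: Select minimum -7 at index 4, swap -> [-7, 2, 17, 18, 0]
Pass 2: Select minimum 0 at index 4, swap -> [-7, 0, 17, 18, 2]
Pass 3: Select minimum 2 at index 4, swap -> [-7, 0, 2, 18, 17]


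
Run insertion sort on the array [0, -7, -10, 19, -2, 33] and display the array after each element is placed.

First element 0 is already 'sorted'
Insert -7: shifted 1 elements -> [-7, 0, -10, 19, -2, 33]
Insert -10: shifted 2 elements -> [-10, -7, 0, 19, -2, 33]
Insert 19: shifted 0 elements -> [-10, -7, 0, 19, -2, 33]
Insert -2: shifted 2 elements -> [-10, -7, -2, 0, 19, 33]
Insert 33: shifted 0 elements -> [-10, -7, -2, 0, 19, 33]


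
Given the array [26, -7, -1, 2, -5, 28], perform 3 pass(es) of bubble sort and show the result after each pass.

After pass 1: [-7, -1, 2, -5, 26, 28] (4 swaps)
After pass 2: [-7, -1, -5, 2, 26, 28] (1 swaps)
After pass 3: [-7, -5, -1, 2, 26, 28] (1 swaps)
Total swaps: 6


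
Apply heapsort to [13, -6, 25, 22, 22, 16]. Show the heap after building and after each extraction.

Build heap: [25, 22, 16, -6, 22, 13]
Extract 25: [22, 22, 16, -6, 13, 25]
Extract 22: [22, 13, 16, -6, 22, 25]
Extract 22: [16, 13, -6, 22, 22, 25]
Extract 16: [13, -6, 16, 22, 22, 25]
Extract 13: [-6, 13, 16, 22, 22, 25]


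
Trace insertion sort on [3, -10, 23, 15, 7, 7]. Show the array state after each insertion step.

First element 3 is already 'sorted'
Insert -10: shifted 1 elements -> [-10, 3, 23, 15, 7, 7]
Insert 23: shifted 0 elements -> [-10, 3, 23, 15, 7, 7]
Insert 15: shifted 1 elements -> [-10, 3, 15, 23, 7, 7]
Insert 7: shifted 2 elements -> [-10, 3, 7, 15, 23, 7]
Insert 7: shifted 2 elements -> [-10, 3, 7, 7, 15, 23]


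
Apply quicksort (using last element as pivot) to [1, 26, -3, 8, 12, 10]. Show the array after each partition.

Partition 1: pivot=10 at index 3 -> [1, -3, 8, 10, 12, 26]
Partition 2: pivot=8 at index 2 -> [1, -3, 8, 10, 12, 26]
Partition 3: pivot=-3 at index 0 -> [-3, 1, 8, 10, 12, 26]
Partition 4: pivot=26 at index 5 -> [-3, 1, 8, 10, 12, 26]


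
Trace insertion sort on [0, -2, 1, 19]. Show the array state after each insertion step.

First element 0 is already 'sorted'
Insert -2: shifted 1 elements -> [-2, 0, 1, 19]
Insert 1: shifted 0 elements -> [-2, 0, 1, 19]
Insert 19: shifted 0 elements -> [-2, 0, 1, 19]


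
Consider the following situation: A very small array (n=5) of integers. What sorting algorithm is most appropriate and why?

Best choice: Insertion sort
Reason: For tiny inputs the O(n^2) overhead is negligible and insertion sort has minimal constant factors


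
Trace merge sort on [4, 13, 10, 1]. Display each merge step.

Divide and conquer:
  Merge [4] + [13] -> [4, 13]
  Merge [10] + [1] -> [1, 10]
  Merge [4, 13] + [1, 10] -> [1, 4, 10, 13]


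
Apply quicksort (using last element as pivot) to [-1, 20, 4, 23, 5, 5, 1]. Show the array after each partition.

Partition 1: pivot=1 at index 1 -> [-1, 1, 4, 23, 5, 5, 20]
Partition 2: pivot=20 at index 5 -> [-1, 1, 4, 5, 5, 20, 23]
Partition 3: pivot=5 at index 4 -> [-1, 1, 4, 5, 5, 20, 23]
Partition 4: pivot=5 at index 3 -> [-1, 1, 4, 5, 5, 20, 23]


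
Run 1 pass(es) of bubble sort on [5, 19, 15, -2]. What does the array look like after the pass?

After pass 1: [5, 15, -2, 19] (2 swaps)
Total swaps: 2


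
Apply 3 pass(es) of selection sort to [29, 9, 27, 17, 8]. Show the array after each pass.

Pass 1: Select minimum 8 at index 4, swap -> [8, 9, 27, 17, 29]
Pass 2: Select minimum 9 at index 1, swap -> [8, 9, 27, 17, 29]
Pass 3: Select minimum 17 at index 3, swap -> [8, 9, 17, 27, 29]


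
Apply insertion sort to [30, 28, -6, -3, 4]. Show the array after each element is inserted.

First element 30 is already 'sorted'
Insert 28: shifted 1 elements -> [28, 30, -6, -3, 4]
Insert -6: shifted 2 elements -> [-6, 28, 30, -3, 4]
Insert -3: shifted 2 elements -> [-6, -3, 28, 30, 4]
Insert 4: shifted 2 elements -> [-6, -3, 4, 28, 30]


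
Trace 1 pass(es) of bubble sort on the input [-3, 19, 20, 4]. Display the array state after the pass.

After pass 1: [-3, 19, 4, 20] (1 swaps)
Total swaps: 1


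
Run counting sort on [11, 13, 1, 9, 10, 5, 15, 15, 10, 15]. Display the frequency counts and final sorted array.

Count array: [0, 1, 0, 0, 0, 1, 0, 0, 0, 1, 2, 1, 0, 1, 0, 3]
(count[i] = number of elements equal to i)
Cumulative count: [0, 1, 1, 1, 1, 2, 2, 2, 2, 3, 5, 6, 6, 7, 7, 10]
Sorted: [1, 5, 9, 10, 10, 11, 13, 15, 15, 15]


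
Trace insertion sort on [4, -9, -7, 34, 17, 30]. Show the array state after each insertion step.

First element 4 is already 'sorted'
Insert -9: shifted 1 elements -> [-9, 4, -7, 34, 17, 30]
Insert -7: shifted 1 elements -> [-9, -7, 4, 34, 17, 30]
Insert 34: shifted 0 elements -> [-9, -7, 4, 34, 17, 30]
Insert 17: shifted 1 elements -> [-9, -7, 4, 17, 34, 30]
Insert 30: shifted 1 elements -> [-9, -7, 4, 17, 30, 34]


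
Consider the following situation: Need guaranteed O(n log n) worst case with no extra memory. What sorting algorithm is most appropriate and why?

Best choice: Heapsort
Reason: Heapsort is O(n log n) worst case and sorts in-place; quicksort can degrade to O(n^2)


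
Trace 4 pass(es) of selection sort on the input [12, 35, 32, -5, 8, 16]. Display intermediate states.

Pass 1: Select minimum -5 at index 3, swap -> [-5, 35, 32, 12, 8, 16]
Pass 2: Select minimum 8 at index 4, swap -> [-5, 8, 32, 12, 35, 16]
Pass 3: Select minimum 12 at index 3, swap -> [-5, 8, 12, 32, 35, 16]
Pass 4: Select minimum 16 at index 5, swap -> [-5, 8, 12, 16, 35, 32]


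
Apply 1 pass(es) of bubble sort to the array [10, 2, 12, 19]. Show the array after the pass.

After pass 1: [2, 10, 12, 19] (1 swaps)
Total swaps: 1


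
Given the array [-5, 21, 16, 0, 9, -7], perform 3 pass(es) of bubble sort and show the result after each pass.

After pass 1: [-5, 16, 0, 9, -7, 21] (4 swaps)
After pass 2: [-5, 0, 9, -7, 16, 21] (3 swaps)
After pass 3: [-5, 0, -7, 9, 16, 21] (1 swaps)
Total swaps: 8


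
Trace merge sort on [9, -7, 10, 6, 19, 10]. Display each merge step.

Divide and conquer:
  Merge [-7] + [10] -> [-7, 10]
  Merge [9] + [-7, 10] -> [-7, 9, 10]
  Merge [19] + [10] -> [10, 19]
  Merge [6] + [10, 19] -> [6, 10, 19]
  Merge [-7, 9, 10] + [6, 10, 19] -> [-7, 6, 9, 10, 10, 19]


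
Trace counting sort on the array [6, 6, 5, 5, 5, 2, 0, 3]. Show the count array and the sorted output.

Count array: [1, 0, 1, 1, 0, 3, 2]
(count[i] = number of elements equal to i)
Cumulative count: [1, 1, 2, 3, 3, 6, 8]
Sorted: [0, 2, 3, 5, 5, 5, 6, 6]


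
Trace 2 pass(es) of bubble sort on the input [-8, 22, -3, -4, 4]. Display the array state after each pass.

After pass 1: [-8, -3, -4, 4, 22] (3 swaps)
After pass 2: [-8, -4, -3, 4, 22] (1 swaps)
Total swaps: 4


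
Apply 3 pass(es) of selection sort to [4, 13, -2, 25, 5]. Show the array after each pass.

Pass 1: Select minimum -2 at index 2, swap -> [-2, 13, 4, 25, 5]
Pass 2: Select minimum 4 at index 2, swap -> [-2, 4, 13, 25, 5]
Pass 3: Select minimum 5 at index 4, swap -> [-2, 4, 5, 25, 13]


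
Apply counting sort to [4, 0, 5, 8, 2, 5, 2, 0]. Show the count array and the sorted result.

Count array: [2, 0, 2, 0, 1, 2, 0, 0, 1]
(count[i] = number of elements equal to i)
Cumulative count: [2, 2, 4, 4, 5, 7, 7, 7, 8]
Sorted: [0, 0, 2, 2, 4, 5, 5, 8]


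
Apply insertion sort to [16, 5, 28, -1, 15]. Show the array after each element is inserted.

First element 16 is already 'sorted'
Insert 5: shifted 1 elements -> [5, 16, 28, -1, 15]
Insert 28: shifted 0 elements -> [5, 16, 28, -1, 15]
Insert -1: shifted 3 elements -> [-1, 5, 16, 28, 15]
Insert 15: shifted 2 elements -> [-1, 5, 15, 16, 28]


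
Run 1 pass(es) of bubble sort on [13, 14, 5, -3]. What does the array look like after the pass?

After pass 1: [13, 5, -3, 14] (2 swaps)
Total swaps: 2


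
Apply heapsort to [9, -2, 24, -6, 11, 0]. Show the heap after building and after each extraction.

Build heap: [24, 11, 9, -6, -2, 0]
Extract 24: [11, 0, 9, -6, -2, 24]
Extract 11: [9, 0, -2, -6, 11, 24]
Extract 9: [0, -6, -2, 9, 11, 24]
Extract 0: [-2, -6, 0, 9, 11, 24]
Extract -2: [-6, -2, 0, 9, 11, 24]


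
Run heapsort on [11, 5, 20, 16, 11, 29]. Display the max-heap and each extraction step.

Build heap: [29, 16, 20, 5, 11, 11]
Extract 29: [20, 16, 11, 5, 11, 29]
Extract 20: [16, 11, 11, 5, 20, 29]
Extract 16: [11, 5, 11, 16, 20, 29]
Extract 11: [11, 5, 11, 16, 20, 29]
Extract 11: [5, 11, 11, 16, 20, 29]


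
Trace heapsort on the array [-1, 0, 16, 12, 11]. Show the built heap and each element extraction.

Build heap: [16, 12, -1, 0, 11]
Extract 16: [12, 11, -1, 0, 16]
Extract 12: [11, 0, -1, 12, 16]
Extract 11: [0, -1, 11, 12, 16]
Extract 0: [-1, 0, 11, 12, 16]


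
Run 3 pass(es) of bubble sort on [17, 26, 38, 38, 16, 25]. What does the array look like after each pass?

After pass 1: [17, 26, 38, 16, 25, 38] (2 swaps)
After pass 2: [17, 26, 16, 25, 38, 38] (2 swaps)
After pass 3: [17, 16, 25, 26, 38, 38] (2 swaps)
Total swaps: 6


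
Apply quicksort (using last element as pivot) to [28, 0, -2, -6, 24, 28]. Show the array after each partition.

Partition 1: pivot=28 at index 5 -> [28, 0, -2, -6, 24, 28]
Partition 2: pivot=24 at index 3 -> [0, -2, -6, 24, 28, 28]
Partition 3: pivot=-6 at index 0 -> [-6, -2, 0, 24, 28, 28]
Partition 4: pivot=0 at index 2 -> [-6, -2, 0, 24, 28, 28]


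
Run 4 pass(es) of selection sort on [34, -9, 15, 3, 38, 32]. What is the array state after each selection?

Pass 1: Select minimum -9 at index 1, swap -> [-9, 34, 15, 3, 38, 32]
Pass 2: Select minimum 3 at index 3, swap -> [-9, 3, 15, 34, 38, 32]
Pass 3: Select minimum 15 at index 2, swap -> [-9, 3, 15, 34, 38, 32]
Pass 4: Select minimum 32 at index 5, swap -> [-9, 3, 15, 32, 38, 34]


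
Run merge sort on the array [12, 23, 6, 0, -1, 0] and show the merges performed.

Divide and conquer:
  Merge [23] + [6] -> [6, 23]
  Merge [12] + [6, 23] -> [6, 12, 23]
  Merge [-1] + [0] -> [-1, 0]
  Merge [0] + [-1, 0] -> [-1, 0, 0]
  Merge [6, 12, 23] + [-1, 0, 0] -> [-1, 0, 0, 6, 12, 23]


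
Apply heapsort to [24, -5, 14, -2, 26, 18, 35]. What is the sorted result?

Build heap: [35, 26, 24, -2, -5, 18, 14]
Extract 35: [26, 14, 24, -2, -5, 18, 35]
Extract 26: [24, 14, 18, -2, -5, 26, 35]
Extract 24: [18, 14, -5, -2, 24, 26, 35]
Extract 18: [14, -2, -5, 18, 24, 26, 35]
Extract 14: [-2, -5, 14, 18, 24, 26, 35]
Extract -2: [-5, -2, 14, 18, 24, 26, 35]


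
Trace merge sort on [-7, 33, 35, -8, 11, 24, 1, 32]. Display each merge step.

Divide and conquer:
  Merge [-7] + [33] -> [-7, 33]
  Merge [35] + [-8] -> [-8, 35]
  Merge [-7, 33] + [-8, 35] -> [-8, -7, 33, 35]
  Merge [11] + [24] -> [11, 24]
  Merge [1] + [32] -> [1, 32]
  Merge [11, 24] + [1, 32] -> [1, 11, 24, 32]
  Merge [-8, -7, 33, 35] + [1, 11, 24, 32] -> [-8, -7, 1, 11, 24, 32, 33, 35]


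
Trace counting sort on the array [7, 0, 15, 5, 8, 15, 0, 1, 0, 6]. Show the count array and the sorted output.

Count array: [3, 1, 0, 0, 0, 1, 1, 1, 1, 0, 0, 0, 0, 0, 0, 2]
(count[i] = number of elements equal to i)
Cumulative count: [3, 4, 4, 4, 4, 5, 6, 7, 8, 8, 8, 8, 8, 8, 8, 10]
Sorted: [0, 0, 0, 1, 5, 6, 7, 8, 15, 15]


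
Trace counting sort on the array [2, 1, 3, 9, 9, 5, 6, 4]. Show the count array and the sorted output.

Count array: [0, 1, 1, 1, 1, 1, 1, 0, 0, 2]
(count[i] = number of elements equal to i)
Cumulative count: [0, 1, 2, 3, 4, 5, 6, 6, 6, 8]
Sorted: [1, 2, 3, 4, 5, 6, 9, 9]


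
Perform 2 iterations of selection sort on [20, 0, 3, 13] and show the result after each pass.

Pass 1: Select minimum 0 at index 1, swap -> [0, 20, 3, 13]
Pass 2: Select minimum 3 at index 2, swap -> [0, 3, 20, 13]


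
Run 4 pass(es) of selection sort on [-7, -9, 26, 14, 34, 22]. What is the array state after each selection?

Pass 1: Select minimum -9 at index 1, swap -> [-9, -7, 26, 14, 34, 22]
Pass 2: Select minimum -7 at index 1, swap -> [-9, -7, 26, 14, 34, 22]
Pass 3: Select minimum 14 at index 3, swap -> [-9, -7, 14, 26, 34, 22]
Pass 4: Select minimum 22 at index 5, swap -> [-9, -7, 14, 22, 34, 26]


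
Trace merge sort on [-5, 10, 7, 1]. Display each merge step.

Divide and conquer:
  Merge [-5] + [10] -> [-5, 10]
  Merge [7] + [1] -> [1, 7]
  Merge [-5, 10] + [1, 7] -> [-5, 1, 7, 10]


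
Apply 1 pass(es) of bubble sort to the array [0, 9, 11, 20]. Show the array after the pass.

After pass 1: [0, 9, 11, 20] (0 swaps)
Total swaps: 0


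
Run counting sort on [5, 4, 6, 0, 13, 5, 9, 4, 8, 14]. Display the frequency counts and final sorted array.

Count array: [1, 0, 0, 0, 2, 2, 1, 0, 1, 1, 0, 0, 0, 1, 1]
(count[i] = number of elements equal to i)
Cumulative count: [1, 1, 1, 1, 3, 5, 6, 6, 7, 8, 8, 8, 8, 9, 10]
Sorted: [0, 4, 4, 5, 5, 6, 8, 9, 13, 14]


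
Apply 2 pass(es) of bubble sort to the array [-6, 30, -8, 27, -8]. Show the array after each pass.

After pass 1: [-6, -8, 27, -8, 30] (3 swaps)
After pass 2: [-8, -6, -8, 27, 30] (2 swaps)
Total swaps: 5


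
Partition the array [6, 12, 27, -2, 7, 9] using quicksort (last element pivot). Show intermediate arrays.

Partition 1: pivot=9 at index 3 -> [6, -2, 7, 9, 27, 12]
Partition 2: pivot=7 at index 2 -> [6, -2, 7, 9, 27, 12]
Partition 3: pivot=-2 at index 0 -> [-2, 6, 7, 9, 27, 12]
Partition 4: pivot=12 at index 4 -> [-2, 6, 7, 9, 12, 27]


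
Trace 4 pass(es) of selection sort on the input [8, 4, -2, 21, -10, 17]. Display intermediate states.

Pass 1: Select minimum -10 at index 4, swap -> [-10, 4, -2, 21, 8, 17]
Pass 2: Select minimum -2 at index 2, swap -> [-10, -2, 4, 21, 8, 17]
Pass 3: Select minimum 4 at index 2, swap -> [-10, -2, 4, 21, 8, 17]
Pass 4: Select minimum 8 at index 4, swap -> [-10, -2, 4, 8, 21, 17]


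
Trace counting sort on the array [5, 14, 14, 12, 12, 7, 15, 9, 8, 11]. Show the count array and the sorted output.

Count array: [0, 0, 0, 0, 0, 1, 0, 1, 1, 1, 0, 1, 2, 0, 2, 1]
(count[i] = number of elements equal to i)
Cumulative count: [0, 0, 0, 0, 0, 1, 1, 2, 3, 4, 4, 5, 7, 7, 9, 10]
Sorted: [5, 7, 8, 9, 11, 12, 12, 14, 14, 15]


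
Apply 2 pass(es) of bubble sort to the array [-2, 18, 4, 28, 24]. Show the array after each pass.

After pass 1: [-2, 4, 18, 24, 28] (2 swaps)
After pass 2: [-2, 4, 18, 24, 28] (0 swaps)
Total swaps: 2


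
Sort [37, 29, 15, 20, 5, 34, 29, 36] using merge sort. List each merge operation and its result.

Divide and conquer:
  Merge [37] + [29] -> [29, 37]
  Merge [15] + [20] -> [15, 20]
  Merge [29, 37] + [15, 20] -> [15, 20, 29, 37]
  Merge [5] + [34] -> [5, 34]
  Merge [29] + [36] -> [29, 36]
  Merge [5, 34] + [29, 36] -> [5, 29, 34, 36]
  Merge [15, 20, 29, 37] + [5, 29, 34, 36] -> [5, 15, 20, 29, 29, 34, 36, 37]


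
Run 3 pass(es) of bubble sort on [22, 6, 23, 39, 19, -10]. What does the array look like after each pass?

After pass 1: [6, 22, 23, 19, -10, 39] (3 swaps)
After pass 2: [6, 22, 19, -10, 23, 39] (2 swaps)
After pass 3: [6, 19, -10, 22, 23, 39] (2 swaps)
Total swaps: 7


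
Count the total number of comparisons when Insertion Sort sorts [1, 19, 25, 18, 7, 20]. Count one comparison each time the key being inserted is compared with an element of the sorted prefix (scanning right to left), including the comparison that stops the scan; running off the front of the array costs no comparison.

Insert 19: 1 <= 19 (stop) = 1 comparison(s) -> [1, 19, 25, 18, 7, 20]
Insert 25: 19 <= 25 (stop) = 1 comparison(s) -> [1, 19, 25, 18, 7, 20]
Insert 18: 25 > 18 (shift), 19 > 18 (shift), 1 <= 18 (stop) = 3 comparison(s) -> [1, 18, 19, 25, 7, 20]
Insert 7: 25 > 7 (shift), 19 > 7 (shift), 18 > 7 (shift), 1 <= 7 (stop) = 4 comparison(s) -> [1, 7, 18, 19, 25, 20]
Insert 20: 25 > 20 (shift), 19 <= 20 (stop) = 2 comparison(s) -> [1, 7, 18, 19, 20, 25]
Total comparisons: 1 + 1 + 3 + 4 + 2 = 11


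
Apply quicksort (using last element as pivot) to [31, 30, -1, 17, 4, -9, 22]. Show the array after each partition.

Partition 1: pivot=22 at index 4 -> [-1, 17, 4, -9, 22, 30, 31]
Partition 2: pivot=-9 at index 0 -> [-9, 17, 4, -1, 22, 30, 31]
Partition 3: pivot=-1 at index 1 -> [-9, -1, 4, 17, 22, 30, 31]
Partition 4: pivot=17 at index 3 -> [-9, -1, 4, 17, 22, 30, 31]
Partition 5: pivot=31 at index 6 -> [-9, -1, 4, 17, 22, 30, 31]


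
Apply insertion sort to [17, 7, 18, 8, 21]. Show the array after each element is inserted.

First element 17 is already 'sorted'
Insert 7: shifted 1 elements -> [7, 17, 18, 8, 21]
Insert 18: shifted 0 elements -> [7, 17, 18, 8, 21]
Insert 8: shifted 2 elements -> [7, 8, 17, 18, 21]
Insert 21: shifted 0 elements -> [7, 8, 17, 18, 21]


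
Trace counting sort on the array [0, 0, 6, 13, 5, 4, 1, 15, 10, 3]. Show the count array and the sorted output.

Count array: [2, 1, 0, 1, 1, 1, 1, 0, 0, 0, 1, 0, 0, 1, 0, 1]
(count[i] = number of elements equal to i)
Cumulative count: [2, 3, 3, 4, 5, 6, 7, 7, 7, 7, 8, 8, 8, 9, 9, 10]
Sorted: [0, 0, 1, 3, 4, 5, 6, 10, 13, 15]


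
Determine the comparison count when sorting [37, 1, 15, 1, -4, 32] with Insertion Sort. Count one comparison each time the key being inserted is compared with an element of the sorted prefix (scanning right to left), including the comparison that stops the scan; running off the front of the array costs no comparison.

Insert 1: 37 > 1 (shift), reached front = 1 comparison(s) -> [1, 37, 15, 1, -4, 32]
Insert 15: 37 > 15 (shift), 1 <= 15 (stop) = 2 comparison(s) -> [1, 15, 37, 1, -4, 32]
Insert 1: 37 > 1 (shift), 15 > 1 (shift), 1 <= 1 (stop) = 3 comparison(s) -> [1, 1, 15, 37, -4, 32]
Insert -4: 37 > -4 (shift), 15 > -4 (shift), 1 > -4 (shift), 1 > -4 (shift), reached front = 4 comparison(s) -> [-4, 1, 1, 15, 37, 32]
Insert 32: 37 > 32 (shift), 15 <= 32 (stop) = 2 comparison(s) -> [-4, 1, 1, 15, 32, 37]
Total comparisons: 1 + 2 + 3 + 4 + 2 = 12


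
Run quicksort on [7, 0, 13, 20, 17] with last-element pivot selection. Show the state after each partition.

Partition 1: pivot=17 at index 3 -> [7, 0, 13, 17, 20]
Partition 2: pivot=13 at index 2 -> [7, 0, 13, 17, 20]
Partition 3: pivot=0 at index 0 -> [0, 7, 13, 17, 20]


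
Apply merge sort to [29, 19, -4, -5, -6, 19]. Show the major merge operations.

Divide and conquer:
  Merge [19] + [-4] -> [-4, 19]
  Merge [29] + [-4, 19] -> [-4, 19, 29]
  Merge [-6] + [19] -> [-6, 19]
  Merge [-5] + [-6, 19] -> [-6, -5, 19]
  Merge [-4, 19, 29] + [-6, -5, 19] -> [-6, -5, -4, 19, 19, 29]


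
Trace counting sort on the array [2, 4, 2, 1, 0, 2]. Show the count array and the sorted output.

Count array: [1, 1, 3, 0, 1]
(count[i] = number of elements equal to i)
Cumulative count: [1, 2, 5, 5, 6]
Sorted: [0, 1, 2, 2, 2, 4]


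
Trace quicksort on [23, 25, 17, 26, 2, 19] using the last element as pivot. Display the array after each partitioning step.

Partition 1: pivot=19 at index 2 -> [17, 2, 19, 26, 25, 23]
Partition 2: pivot=2 at index 0 -> [2, 17, 19, 26, 25, 23]
Partition 3: pivot=23 at index 3 -> [2, 17, 19, 23, 25, 26]
Partition 4: pivot=26 at index 5 -> [2, 17, 19, 23, 25, 26]


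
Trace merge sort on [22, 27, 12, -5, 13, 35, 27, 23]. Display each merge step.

Divide and conquer:
  Merge [22] + [27] -> [22, 27]
  Merge [12] + [-5] -> [-5, 12]
  Merge [22, 27] + [-5, 12] -> [-5, 12, 22, 27]
  Merge [13] + [35] -> [13, 35]
  Merge [27] + [23] -> [23, 27]
  Merge [13, 35] + [23, 27] -> [13, 23, 27, 35]
  Merge [-5, 12, 22, 27] + [13, 23, 27, 35] -> [-5, 12, 13, 22, 23, 27, 27, 35]


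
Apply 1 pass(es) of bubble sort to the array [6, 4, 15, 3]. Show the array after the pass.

After pass 1: [4, 6, 3, 15] (2 swaps)
Total swaps: 2


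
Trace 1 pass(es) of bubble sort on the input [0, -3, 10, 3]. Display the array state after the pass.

After pass 1: [-3, 0, 3, 10] (2 swaps)
Total swaps: 2


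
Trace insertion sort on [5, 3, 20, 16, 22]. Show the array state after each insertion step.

First element 5 is already 'sorted'
Insert 3: shifted 1 elements -> [3, 5, 20, 16, 22]
Insert 20: shifted 0 elements -> [3, 5, 20, 16, 22]
Insert 16: shifted 1 elements -> [3, 5, 16, 20, 22]
Insert 22: shifted 0 elements -> [3, 5, 16, 20, 22]


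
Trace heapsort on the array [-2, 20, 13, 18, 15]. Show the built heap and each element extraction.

Build heap: [20, 18, 13, -2, 15]
Extract 20: [18, 15, 13, -2, 20]
Extract 18: [15, -2, 13, 18, 20]
Extract 15: [13, -2, 15, 18, 20]
Extract 13: [-2, 13, 15, 18, 20]


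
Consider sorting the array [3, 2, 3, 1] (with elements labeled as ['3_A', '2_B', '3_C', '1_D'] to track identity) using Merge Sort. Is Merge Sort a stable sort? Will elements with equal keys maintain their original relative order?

Trace Merge Sort on the labeled array (the key is the number; the letter only tracks identity):
  Merge [3_A] + [2_B] -> [2_B, 3_A]
  Merge [3_C] + [1_D] -> [1_D, 3_C]
  Merge [2_B, 3_A] + [1_D, 3_C] -> [1_D, 2_B, 3_A, 3_C]
Final order: [1_D, 2_B, 3_A, 3_C]
Equal keys:
  value 3: originally 3_A, 3_C; after sorting 3_A, 3_C -> order preserved
All equal keys kept their original relative order. Merge Sort is stable: when the heads of the two halves are equal the merge takes from the left half first.
Answer: Stable


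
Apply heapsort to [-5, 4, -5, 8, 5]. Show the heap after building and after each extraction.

Build heap: [8, 5, -5, 4, -5]
Extract 8: [5, 4, -5, -5, 8]
Extract 5: [4, -5, -5, 5, 8]
Extract 4: [-5, -5, 4, 5, 8]
Extract -5: [-5, -5, 4, 5, 8]


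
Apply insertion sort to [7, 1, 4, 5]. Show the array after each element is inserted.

First element 7 is already 'sorted'
Insert 1: shifted 1 elements -> [1, 7, 4, 5]
Insert 4: shifted 1 elements -> [1, 4, 7, 5]
Insert 5: shifted 1 elements -> [1, 4, 5, 7]


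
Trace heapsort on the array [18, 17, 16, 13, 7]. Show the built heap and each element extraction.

Build heap: [18, 17, 16, 13, 7]
Extract 18: [17, 13, 16, 7, 18]
Extract 17: [16, 13, 7, 17, 18]
Extract 16: [13, 7, 16, 17, 18]
Extract 13: [7, 13, 16, 17, 18]


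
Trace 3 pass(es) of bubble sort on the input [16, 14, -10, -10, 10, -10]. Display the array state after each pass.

After pass 1: [14, -10, -10, 10, -10, 16] (5 swaps)
After pass 2: [-10, -10, 10, -10, 14, 16] (4 swaps)
After pass 3: [-10, -10, -10, 10, 14, 16] (1 swaps)
Total swaps: 10


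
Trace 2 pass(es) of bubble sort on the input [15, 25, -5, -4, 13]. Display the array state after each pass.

After pass 1: [15, -5, -4, 13, 25] (3 swaps)
After pass 2: [-5, -4, 13, 15, 25] (3 swaps)
Total swaps: 6


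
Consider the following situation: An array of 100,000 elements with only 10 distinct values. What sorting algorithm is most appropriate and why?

Best choice: 3-way quicksort or Counting sort
Reason: 3-way (Dutch national flag) partitioning groups every copy of the pivot together, so with only d=10 distinct keys quicksort finishes in O(n log d) expected time, which is effectively linear; counting sort runs in O(n + k) where k is the size of the key range (not the number of distinct values), so it is linear when the 10 values are integers drawn from a small known range


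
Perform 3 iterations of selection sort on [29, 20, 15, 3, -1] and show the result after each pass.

Pass 1: Select minimum -1 at index 4, swap -> [-1, 20, 15, 3, 29]
Pass 2: Select minimum 3 at index 3, swap -> [-1, 3, 15, 20, 29]
Pass 3: Select minimum 15 at index 2, swap -> [-1, 3, 15, 20, 29]


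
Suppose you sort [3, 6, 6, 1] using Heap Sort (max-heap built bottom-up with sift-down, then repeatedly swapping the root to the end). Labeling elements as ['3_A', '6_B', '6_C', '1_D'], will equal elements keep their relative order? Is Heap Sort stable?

Trace Heap Sort on the labeled array (the key is the number; the letter only tracks identity):
  Build max-heap: [6_B, 3_A, 6_C, 1_D]
  Swap root 6_B to index 3, re-heapify first 3 -> [6_C, 3_A, 1_D, 6_B]
  Swap root 6_C to index 2, re-heapify first 2 -> [3_A, 1_D, 6_C, 6_B]
  Swap root 3_A to index 1, re-heapify first 1 -> [1_D, 3_A, 6_C, 6_B]
Final order: [1_D, 3_A, 6_C, 6_B]
Equal keys:
  value 6: originally 6_B, 6_C; after sorting 6_C, 6_B -> order changed
Equal keys were reordered, so Heap Sort is not stable: heap construction and root-to-end swaps move elements without regard to the original order of equal keys. (One such input is enough; an unstable sort may happen to preserve order on other inputs, but it gives no guarantee.)
Answer: Not stable


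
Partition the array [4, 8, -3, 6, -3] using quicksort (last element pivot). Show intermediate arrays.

Partition 1: pivot=-3 at index 1 -> [-3, -3, 4, 6, 8]
Partition 2: pivot=8 at index 4 -> [-3, -3, 4, 6, 8]
Partition 3: pivot=6 at index 3 -> [-3, -3, 4, 6, 8]


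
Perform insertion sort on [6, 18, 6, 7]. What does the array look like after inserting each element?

First element 6 is already 'sorted'
Insert 18: shifted 0 elements -> [6, 18, 6, 7]
Insert 6: shifted 1 elements -> [6, 6, 18, 7]
Insert 7: shifted 1 elements -> [6, 6, 7, 18]


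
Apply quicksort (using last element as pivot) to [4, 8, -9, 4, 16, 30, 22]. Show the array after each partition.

Partition 1: pivot=22 at index 5 -> [4, 8, -9, 4, 16, 22, 30]
Partition 2: pivot=16 at index 4 -> [4, 8, -9, 4, 16, 22, 30]
Partition 3: pivot=4 at index 2 -> [4, -9, 4, 8, 16, 22, 30]
Partition 4: pivot=-9 at index 0 -> [-9, 4, 4, 8, 16, 22, 30]


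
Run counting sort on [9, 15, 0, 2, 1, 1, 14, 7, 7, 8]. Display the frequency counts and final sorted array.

Count array: [1, 2, 1, 0, 0, 0, 0, 2, 1, 1, 0, 0, 0, 0, 1, 1]
(count[i] = number of elements equal to i)
Cumulative count: [1, 3, 4, 4, 4, 4, 4, 6, 7, 8, 8, 8, 8, 8, 9, 10]
Sorted: [0, 1, 1, 2, 7, 7, 8, 9, 14, 15]


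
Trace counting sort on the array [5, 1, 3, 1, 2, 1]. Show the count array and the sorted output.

Count array: [0, 3, 1, 1, 0, 1]
(count[i] = number of elements equal to i)
Cumulative count: [0, 3, 4, 5, 5, 6]
Sorted: [1, 1, 1, 2, 3, 5]


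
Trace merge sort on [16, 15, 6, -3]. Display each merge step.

Divide and conquer:
  Merge [16] + [15] -> [15, 16]
  Merge [6] + [-3] -> [-3, 6]
  Merge [15, 16] + [-3, 6] -> [-3, 6, 15, 16]


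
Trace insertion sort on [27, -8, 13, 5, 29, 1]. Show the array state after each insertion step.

First element 27 is already 'sorted'
Insert -8: shifted 1 elements -> [-8, 27, 13, 5, 29, 1]
Insert 13: shifted 1 elements -> [-8, 13, 27, 5, 29, 1]
Insert 5: shifted 2 elements -> [-8, 5, 13, 27, 29, 1]
Insert 29: shifted 0 elements -> [-8, 5, 13, 27, 29, 1]
Insert 1: shifted 4 elements -> [-8, 1, 5, 13, 27, 29]


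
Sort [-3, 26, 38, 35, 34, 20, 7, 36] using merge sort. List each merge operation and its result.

Divide and conquer:
  Merge [-3] + [26] -> [-3, 26]
  Merge [38] + [35] -> [35, 38]
  Merge [-3, 26] + [35, 38] -> [-3, 26, 35, 38]
  Merge [34] + [20] -> [20, 34]
  Merge [7] + [36] -> [7, 36]
  Merge [20, 34] + [7, 36] -> [7, 20, 34, 36]
  Merge [-3, 26, 35, 38] + [7, 20, 34, 36] -> [-3, 7, 20, 26, 34, 35, 36, 38]


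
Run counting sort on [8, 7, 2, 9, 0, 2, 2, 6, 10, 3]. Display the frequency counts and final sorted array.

Count array: [1, 0, 3, 1, 0, 0, 1, 1, 1, 1, 1]
(count[i] = number of elements equal to i)
Cumulative count: [1, 1, 4, 5, 5, 5, 6, 7, 8, 9, 10]
Sorted: [0, 2, 2, 2, 3, 6, 7, 8, 9, 10]


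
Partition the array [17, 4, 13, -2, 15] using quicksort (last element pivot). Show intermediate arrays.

Partition 1: pivot=15 at index 3 -> [4, 13, -2, 15, 17]
Partition 2: pivot=-2 at index 0 -> [-2, 13, 4, 15, 17]
Partition 3: pivot=4 at index 1 -> [-2, 4, 13, 15, 17]


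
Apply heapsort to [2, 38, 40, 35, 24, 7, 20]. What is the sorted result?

Build heap: [40, 38, 20, 35, 24, 7, 2]
Extract 40: [38, 35, 20, 2, 24, 7, 40]
Extract 38: [35, 24, 20, 2, 7, 38, 40]
Extract 35: [24, 7, 20, 2, 35, 38, 40]
Extract 24: [20, 7, 2, 24, 35, 38, 40]
Extract 20: [7, 2, 20, 24, 35, 38, 40]
Extract 7: [2, 7, 20, 24, 35, 38, 40]


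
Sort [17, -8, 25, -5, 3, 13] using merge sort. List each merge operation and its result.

Divide and conquer:
  Merge [-8] + [25] -> [-8, 25]
  Merge [17] + [-8, 25] -> [-8, 17, 25]
  Merge [3] + [13] -> [3, 13]
  Merge [-5] + [3, 13] -> [-5, 3, 13]
  Merge [-8, 17, 25] + [-5, 3, 13] -> [-8, -5, 3, 13, 17, 25]


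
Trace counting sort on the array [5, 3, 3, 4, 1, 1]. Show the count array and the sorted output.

Count array: [0, 2, 0, 2, 1, 1]
(count[i] = number of elements equal to i)
Cumulative count: [0, 2, 2, 4, 5, 6]
Sorted: [1, 1, 3, 3, 4, 5]


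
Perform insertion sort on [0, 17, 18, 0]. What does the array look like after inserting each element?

First element 0 is already 'sorted'
Insert 17: shifted 0 elements -> [0, 17, 18, 0]
Insert 18: shifted 0 elements -> [0, 17, 18, 0]
Insert 0: shifted 2 elements -> [0, 0, 17, 18]


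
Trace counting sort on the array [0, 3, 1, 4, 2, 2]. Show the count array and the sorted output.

Count array: [1, 1, 2, 1, 1]
(count[i] = number of elements equal to i)
Cumulative count: [1, 2, 4, 5, 6]
Sorted: [0, 1, 2, 2, 3, 4]


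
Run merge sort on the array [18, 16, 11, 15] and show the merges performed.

Divide and conquer:
  Merge [18] + [16] -> [16, 18]
  Merge [11] + [15] -> [11, 15]
  Merge [16, 18] + [11, 15] -> [11, 15, 16, 18]


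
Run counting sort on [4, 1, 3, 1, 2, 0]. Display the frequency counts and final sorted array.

Count array: [1, 2, 1, 1, 1]
(count[i] = number of elements equal to i)
Cumulative count: [1, 3, 4, 5, 6]
Sorted: [0, 1, 1, 2, 3, 4]


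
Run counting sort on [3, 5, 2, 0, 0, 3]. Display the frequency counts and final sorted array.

Count array: [2, 0, 1, 2, 0, 1]
(count[i] = number of elements equal to i)
Cumulative count: [2, 2, 3, 5, 5, 6]
Sorted: [0, 0, 2, 3, 3, 5]


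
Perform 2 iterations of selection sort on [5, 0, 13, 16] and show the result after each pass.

Pass 1: Select minimum 0 at index 1, swap -> [0, 5, 13, 16]
Pass 2: Select minimum 5 at index 1, swap -> [0, 5, 13, 16]


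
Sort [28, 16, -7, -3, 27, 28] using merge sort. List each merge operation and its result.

Divide and conquer:
  Merge [16] + [-7] -> [-7, 16]
  Merge [28] + [-7, 16] -> [-7, 16, 28]
  Merge [27] + [28] -> [27, 28]
  Merge [-3] + [27, 28] -> [-3, 27, 28]
  Merge [-7, 16, 28] + [-3, 27, 28] -> [-7, -3, 16, 27, 28, 28]


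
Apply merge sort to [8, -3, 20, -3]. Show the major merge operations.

Divide and conquer:
  Merge [8] + [-3] -> [-3, 8]
  Merge [20] + [-3] -> [-3, 20]
  Merge [-3, 8] + [-3, 20] -> [-3, -3, 8, 20]


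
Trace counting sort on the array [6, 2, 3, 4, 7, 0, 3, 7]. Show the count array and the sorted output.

Count array: [1, 0, 1, 2, 1, 0, 1, 2]
(count[i] = number of elements equal to i)
Cumulative count: [1, 1, 2, 4, 5, 5, 6, 8]
Sorted: [0, 2, 3, 3, 4, 6, 7, 7]


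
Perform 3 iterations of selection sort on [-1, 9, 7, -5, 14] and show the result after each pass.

Pass 1: Select minimum -5 at index 3, swap -> [-5, 9, 7, -1, 14]
Pass 2: Select minimum -1 at index 3, swap -> [-5, -1, 7, 9, 14]
Pass 3: Select minimum 7 at index 2, swap -> [-5, -1, 7, 9, 14]
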